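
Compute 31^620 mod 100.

Square-and-reduce mod 100: 31^1≡31, 31^2≡61, 31^4≡21, 31^8≡41, 31^16≡81, 31^32≡61, 31^64≡21, 31^128≡41, 31^256≡81, 31^512≡61.
620 = 4 + 8 + 32 + 64 + 512, so 31^620 ≡ 21·41·61·21·61 ≡ 1 (mod 100).

1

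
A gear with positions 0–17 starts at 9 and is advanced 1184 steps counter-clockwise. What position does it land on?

13

1184 − 65·18 = 14, so 1184 ≡ 14 (mod 18).
(9 − 14) mod 18 = 13.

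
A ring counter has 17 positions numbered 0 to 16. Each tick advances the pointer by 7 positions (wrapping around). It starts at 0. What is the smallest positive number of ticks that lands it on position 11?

4

The inverse of 7 mod 17 is 5 (since 7·5 = 35 ≡ 1).
So x ≡ 5·11 = 55 ≡ 4 (mod 17).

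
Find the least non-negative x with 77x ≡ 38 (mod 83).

The inverse of 77 mod 83 is 69 (since 77·69 = 5313 ≡ 1).
Multiplying both sides by 69: x ≡ 69·38 = 2622 ≡ 49 (mod 83).
Check: 77·49 = 3773 = 45·83 + 38.

49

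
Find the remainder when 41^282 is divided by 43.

Successive squares of 41 mod 43: 41^1≡41, 41^2≡4, 41^4≡16, 41^8≡41, 41^16≡4, 41^32≡16, 41^64≡41, 41^128≡4, 41^256≡16.
Since 282 = 2 + 8 + 16 + 256 in binary, 41^282 ≡ 4·41·4·16 ≡ 4 (mod 43).

4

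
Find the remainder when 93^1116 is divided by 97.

96

Square-and-reduce mod 97: 93^1≡93, 93^2≡16, 93^4≡62, 93^8≡61, 93^16≡35, 93^32≡61, 93^64≡35, 93^128≡61, 93^256≡35, 93^512≡61, 93^1024≡35.
Since 1116 = 4 + 8 + 16 + 64 + 1024 in binary, 93^1116 ≡ 62·61·35·35·35 ≡ 96 (mod 97).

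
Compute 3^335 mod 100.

7

By repeated squaring mod 100: 3^1≡3, 3^2≡9, 3^4≡81, 3^8≡61, 3^16≡21, 3^32≡41, 3^64≡81, 3^128≡61, 3^256≡21.
Since 335 = 1 + 2 + 4 + 8 + 64 + 256 in binary, 3^335 ≡ 3·9·81·61·81·21 ≡ 7 (mod 100).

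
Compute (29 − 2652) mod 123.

83

2652 − 21·123 = 69, so 2652 ≡ 69 (mod 123).
(29 − 69) mod 123 = 83.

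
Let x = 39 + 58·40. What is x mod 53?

58·40 = 2320.
2320 = 43·53 + 41, so 2320 mod 53 = 41.
(39 + 41) mod 53 = 27.

27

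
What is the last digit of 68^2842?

4

Powers of 8 mod 10 repeat with period 4: 8, 4, 2, 6.
2842 mod 4 = 2, so the last digit matches 8^2 = 4.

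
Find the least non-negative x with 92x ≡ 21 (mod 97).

54

The inverse of 92 mod 97 is 58 (since 92·58 = 5336 ≡ 1).
Multiplying both sides by 58: x ≡ 58·21 = 1218 ≡ 54 (mod 97).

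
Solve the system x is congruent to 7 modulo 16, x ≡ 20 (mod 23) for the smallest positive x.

x ≡ 7 (mod 16) gives x ∈ {7, 23, 39, 55, 71, 87, 103, 119, …}.
The first of these with x mod 23 = 20 is 135.

135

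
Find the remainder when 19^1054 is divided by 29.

5

Square-and-reduce mod 29: 19^1≡19, 19^2≡13, 19^4≡24, 19^8≡25, 19^16≡16, 19^32≡24, 19^64≡25, 19^128≡16, 19^256≡24, 19^512≡25, 19^1024≡16.
Since 1054 = 2 + 4 + 8 + 16 + 1024 in binary, 19^1054 ≡ 13·24·25·16·16 ≡ 5 (mod 29).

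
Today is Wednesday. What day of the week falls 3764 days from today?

3764 − 537·7 = 5, so 3764 ≡ 5 (mod 7).
Wednesday + 5 days → Monday.

Monday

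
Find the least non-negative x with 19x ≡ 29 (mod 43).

40

19⁻¹ ≡ 34 (mod 43) because 19·34 = 646 = 15·43 + 1.
Multiplying both sides by 34: x ≡ 34·29 = 986 ≡ 40 (mod 43).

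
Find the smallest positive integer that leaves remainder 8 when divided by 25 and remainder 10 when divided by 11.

Since 11·16 ≡ 1 (mod 25), take x = 10 + 11·((8−10)·16 mod 25) = 10 + 11·18 = 208.
Check: 208 mod 25 = 8, 208 mod 11 = 10.

208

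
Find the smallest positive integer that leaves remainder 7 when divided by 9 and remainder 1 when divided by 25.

151

Since 25·4 ≡ 1 (mod 9), take x = 1 + 25·((7−1)·4 mod 9) = 1 + 25·6 = 151.
Check: 151 mod 9 = 7, 151 mod 25 = 1.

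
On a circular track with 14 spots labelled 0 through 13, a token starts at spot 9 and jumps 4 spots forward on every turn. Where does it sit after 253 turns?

253·4 = 1012.
1012 = 72·14 + 4, so 1012 mod 14 = 4.
(9 + 4) mod 14 = 13.

13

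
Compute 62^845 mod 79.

1

By repeated squaring mod 79: 62^1≡62, 62^2≡52, 62^4≡18, 62^8≡8, 62^16≡64, 62^32≡67, 62^64≡65, 62^128≡38, 62^256≡22, 62^512≡10.
Since 845 = 1 + 4 + 8 + 64 + 256 + 512 in binary, 62^845 ≡ 62·18·8·65·22·10 ≡ 1 (mod 79).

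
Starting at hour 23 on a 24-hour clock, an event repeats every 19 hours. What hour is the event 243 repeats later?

8

243·19 = 4617.
4617 − 192·24 = 9, so 4617 ≡ 9 (mod 24).
(23 + 9) mod 24 = 8.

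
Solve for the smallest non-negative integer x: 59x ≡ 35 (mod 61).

13

The inverse of 59 mod 61 is 30 (since 59·30 = 1770 ≡ 1).
Multiplying both sides by 30: x ≡ 30·35 = 1050 ≡ 13 (mod 61).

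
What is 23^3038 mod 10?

Powers of 3 mod 10 repeat with period 4: 3, 9, 7, 1.
3038 leaves remainder 2 on division by 4, so 23^3038 ends in 9.

9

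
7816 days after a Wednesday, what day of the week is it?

Sunday

7816 − 1116·7 = 4, so 7816 ≡ 4 (mod 7).
Wednesday + 4 days → Sunday.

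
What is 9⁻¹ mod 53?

6

53 = 5·9 + 8
9 = 1·8 + 1
8 = 8·1 + 0
Back-substituting gives 9·6 ≡ 1 (mod 53).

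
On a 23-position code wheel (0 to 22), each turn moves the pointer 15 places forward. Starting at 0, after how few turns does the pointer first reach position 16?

21

The inverse of 15 mod 23 is 20 (since 15·20 = 300 ≡ 1).
So x ≡ 20·16 = 320 ≡ 21 (mod 23).
Check: 15·21 = 315 = 13·23 + 16.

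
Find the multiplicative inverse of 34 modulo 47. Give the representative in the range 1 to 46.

47 = 1·34 + 13
34 = 2·13 + 8
13 = 1·8 + 5
8 = 1·5 + 3
5 = 1·3 + 2
3 = 1·2 + 1
2 = 2·1 + 0
Back-substituting gives 34·18 ≡ 1 (mod 47).

18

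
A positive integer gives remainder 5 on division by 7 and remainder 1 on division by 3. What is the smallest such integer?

Since 3·5 ≡ 1 (mod 7), take x = 1 + 3·((5−1)·5 mod 7) = 1 + 3·6 = 19.
Check: 19 mod 7 = 5, 19 mod 3 = 1.

19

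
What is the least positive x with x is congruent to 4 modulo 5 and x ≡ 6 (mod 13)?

x ≡ 4 (mod 5) gives x ∈ {4, 9, 14, 19}.
The first of these with x mod 13 = 6 is 19.

19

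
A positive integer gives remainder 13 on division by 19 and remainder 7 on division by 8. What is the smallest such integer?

Since 8·12 ≡ 1 (mod 19), take x = 7 + 8·((13−7)·12 mod 19) = 7 + 8·15 = 127.
Check: 127 mod 19 = 13, 127 mod 8 = 7.

127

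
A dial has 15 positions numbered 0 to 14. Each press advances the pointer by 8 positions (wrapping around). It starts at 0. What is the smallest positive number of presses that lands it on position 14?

13

The inverse of 8 mod 15 is 2 (since 8·2 = 16 ≡ 1).
Multiplying both sides by 2: x ≡ 2·14 = 28 ≡ 13 (mod 15).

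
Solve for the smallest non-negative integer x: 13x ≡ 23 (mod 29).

4

13⁻¹ ≡ 9 (mod 29) because 13·9 = 117 = 4·29 + 1.
So x ≡ 9·23 = 207 ≡ 4 (mod 29).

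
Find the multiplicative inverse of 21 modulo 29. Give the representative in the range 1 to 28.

21·18 = 378 = 13·29 + 1, so 21⁻¹ ≡ 18 (mod 29).

18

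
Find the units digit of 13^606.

9

The units digit of 13^n cycles with period 4: 3, 9, 7, 1, …
606 leaves remainder 2 on division by 4, so 13^606 ends in 9.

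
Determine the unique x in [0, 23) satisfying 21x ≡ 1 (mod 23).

11

The inverse of 21 mod 23 is 11 (since 21·11 = 231 ≡ 1).
So x ≡ 11·1 = 11 ≡ 11 (mod 23).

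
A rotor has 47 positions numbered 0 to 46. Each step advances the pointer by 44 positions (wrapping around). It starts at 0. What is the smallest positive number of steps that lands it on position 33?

36

The inverse of 44 mod 47 is 31 (since 44·31 = 1364 ≡ 1).
Multiplying both sides by 31: x ≡ 31·33 = 1023 ≡ 36 (mod 47).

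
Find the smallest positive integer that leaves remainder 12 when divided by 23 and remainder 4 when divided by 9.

58

Since 9·18 ≡ 1 (mod 23), take x = 4 + 9·((12−4)·18 mod 23) = 4 + 9·6 = 58.
Check: 58 mod 23 = 12, 58 mod 9 = 4.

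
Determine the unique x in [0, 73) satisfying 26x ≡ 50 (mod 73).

30

26⁻¹ ≡ 59 (mod 73) because 26·59 = 1534 = 21·73 + 1.
Multiplying both sides by 59: x ≡ 59·50 = 2950 ≡ 30 (mod 73).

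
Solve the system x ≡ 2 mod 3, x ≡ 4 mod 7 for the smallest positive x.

11

x ≡ 2 (mod 3) gives x ∈ {2, 5, 8, 11}.
The first of these with x mod 7 = 4 is 11.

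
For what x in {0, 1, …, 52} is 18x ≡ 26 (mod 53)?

The inverse of 18 mod 53 is 3 (since 18·3 = 54 ≡ 1).
Multiplying both sides by 3: x ≡ 3·26 = 78 ≡ 25 (mod 53).

25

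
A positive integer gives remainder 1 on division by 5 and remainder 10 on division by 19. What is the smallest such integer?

x ≡ 1 (mod 5) gives x ∈ {1, 6, 11, 16, 21, 26, 31, 36, …}.
The first of these with x mod 19 = 10 is 86.

86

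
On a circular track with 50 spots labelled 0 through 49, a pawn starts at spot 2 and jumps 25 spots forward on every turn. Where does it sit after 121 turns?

121·25 = 3025.
3025 = 60·50 + 25, so 3025 mod 50 = 25.
(2 + 25) mod 50 = 27.

27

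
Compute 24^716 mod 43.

17

By repeated squaring mod 43: 24^1≡24, 24^2≡17, 24^4≡31, 24^8≡15, 24^16≡10, 24^32≡14, 24^64≡24, 24^128≡17, 24^256≡31, 24^512≡15.
716 = 4 + 8 + 64 + 128 + 512, so 24^716 ≡ 31·15·24·17·15 ≡ 17 (mod 43).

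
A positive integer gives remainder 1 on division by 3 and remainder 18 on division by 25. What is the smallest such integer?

x ≡ 1 (mod 3) gives x ∈ {1, 4, 7, 10, 13, 16, 19, 22, …}.
The first of these with x mod 25 = 18 is 43.

43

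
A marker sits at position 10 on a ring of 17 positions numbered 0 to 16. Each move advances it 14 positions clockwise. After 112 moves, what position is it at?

14

112·14 = 1568.
1568 = 92·17 + 4, so 1568 mod 17 = 4.
(10 + 4) mod 17 = 14.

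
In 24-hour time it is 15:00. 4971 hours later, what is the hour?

4971 = 207·24 + 3, so 4971 mod 24 = 3.
(15 + 3) mod 24 = 18.

18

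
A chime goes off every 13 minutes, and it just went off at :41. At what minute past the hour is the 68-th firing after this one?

25

68·13 = 884.
884 mod 60 = 44 (since 14·60 = 840).
(41 + 44) mod 60 = 25.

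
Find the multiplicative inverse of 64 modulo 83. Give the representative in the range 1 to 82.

83 = 1·64 + 19
64 = 3·19 + 7
19 = 2·7 + 5
7 = 1·5 + 2
5 = 2·2 + 1
2 = 2·1 + 0
Back-substituting gives 64·48 ≡ 1 (mod 83).

48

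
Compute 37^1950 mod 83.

Successive squares of 37 mod 83: 37^1≡37, 37^2≡41, 37^4≡21, 37^8≡26, 37^16≡12, 37^32≡61, 37^64≡69, 37^128≡30, 37^256≡70, 37^512≡3, 37^1024≡9.
Since 1950 = 2 + 4 + 8 + 16 + 128 + 256 + 512 + 1024 in binary, 37^1950 ≡ 41·21·26·12·30·70·3·9 ≡ 69 (mod 83).

69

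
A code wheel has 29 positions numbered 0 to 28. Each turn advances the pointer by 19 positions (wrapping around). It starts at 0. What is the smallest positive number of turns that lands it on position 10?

28

19⁻¹ ≡ 26 (mod 29) because 19·26 = 494 = 17·29 + 1.
Multiplying both sides by 26: x ≡ 26·10 = 260 ≡ 28 (mod 29).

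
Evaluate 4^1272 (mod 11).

By repeated squaring mod 11: 4^1≡4, 4^2≡5, 4^4≡3, 4^8≡9, 4^16≡4, 4^32≡5, 4^64≡3, 4^128≡9, 4^256≡4, 4^512≡5, 4^1024≡3.
Since 1272 = 8 + 16 + 32 + 64 + 128 + 1024 in binary, 4^1272 ≡ 9·4·5·3·9·3 ≡ 5 (mod 11).

5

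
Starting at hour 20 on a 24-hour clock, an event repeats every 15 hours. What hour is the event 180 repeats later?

8

180·15 = 2700.
2700 − 112·24 = 12, so 2700 ≡ 12 (mod 24).
(20 + 12) mod 24 = 8.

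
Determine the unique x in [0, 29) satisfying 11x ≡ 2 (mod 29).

11⁻¹ ≡ 8 (mod 29) because 11·8 = 88 = 3·29 + 1.
Multiplying both sides by 8: x ≡ 8·2 = 16 ≡ 16 (mod 29).

16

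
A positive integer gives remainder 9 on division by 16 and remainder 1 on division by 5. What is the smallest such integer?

41

x ≡ 1 (mod 5) gives x ∈ {1, 6, 11, 16, 21, 26, 31, 36, …}.
The first of these with x mod 16 = 9 is 41.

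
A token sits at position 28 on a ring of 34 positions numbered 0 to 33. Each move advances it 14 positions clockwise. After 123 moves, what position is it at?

123·14 = 1722.
Dividing 1722 by 34 gives quotient 50 and remainder 22.
(28 + 22) mod 34 = 16.

16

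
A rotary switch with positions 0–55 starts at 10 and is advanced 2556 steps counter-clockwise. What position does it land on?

30

2556 = 45·56 + 36, so 2556 mod 56 = 36.
(10 − 36) mod 56 = 30.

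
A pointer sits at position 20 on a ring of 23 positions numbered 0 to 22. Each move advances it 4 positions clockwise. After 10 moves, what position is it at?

10·4 = 40.
40 = 1·23 + 17, so 40 mod 23 = 17.
(20 + 17) mod 23 = 14.

14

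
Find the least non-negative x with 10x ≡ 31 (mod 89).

The inverse of 10 mod 89 is 9 (since 10·9 = 90 ≡ 1).
So x ≡ 9·31 = 279 ≡ 12 (mod 89).

12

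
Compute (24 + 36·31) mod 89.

72

36·31 = 1116.
1116 − 12·89 = 48, so 1116 ≡ 48 (mod 89).
(24 + 48) mod 89 = 72.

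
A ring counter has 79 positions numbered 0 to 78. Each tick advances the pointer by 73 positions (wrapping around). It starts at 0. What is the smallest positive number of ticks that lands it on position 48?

71

73⁻¹ ≡ 13 (mod 79) because 73·13 = 949 = 12·79 + 1.
So x ≡ 13·48 = 624 ≡ 71 (mod 79).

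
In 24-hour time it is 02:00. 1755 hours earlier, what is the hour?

23

1755 = 73·24 + 3, so 1755 mod 24 = 3.
(2 − 3) mod 24 = 23.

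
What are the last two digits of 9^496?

41

By repeated squaring mod 100: 9^1≡9, 9^2≡81, 9^4≡61, 9^8≡21, 9^16≡41, 9^32≡81, 9^64≡61, 9^128≡21, 9^256≡41.
Since 496 = 16 + 32 + 64 + 128 + 256 in binary, 9^496 ≡ 41·81·61·21·41 ≡ 41 (mod 100).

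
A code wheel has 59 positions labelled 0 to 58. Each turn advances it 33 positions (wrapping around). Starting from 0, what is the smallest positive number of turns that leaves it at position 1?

33·34 = 1122 = 19·59 + 1, so 33⁻¹ ≡ 34 (mod 59).

34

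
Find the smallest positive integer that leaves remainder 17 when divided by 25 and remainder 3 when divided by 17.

292

Since 17·3 ≡ 1 (mod 25), take x = 3 + 17·((17−3)·3 mod 25) = 3 + 17·17 = 292.
Check: 292 mod 25 = 17, 292 mod 17 = 3.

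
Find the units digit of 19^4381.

9

Last digits of 9^n: 9, 1 (period 2).
4381 mod 2 = 1, so the last digit matches 9^1 = 9.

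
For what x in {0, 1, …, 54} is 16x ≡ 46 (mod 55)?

51

16⁻¹ ≡ 31 (mod 55) because 16·31 = 496 = 9·55 + 1.
So x ≡ 31·46 = 1426 ≡ 51 (mod 55).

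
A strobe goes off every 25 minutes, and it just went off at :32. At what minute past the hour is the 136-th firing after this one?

12

136·25 = 3400.
Dividing 3400 by 60 gives quotient 56 and remainder 40.
(32 + 40) mod 60 = 12.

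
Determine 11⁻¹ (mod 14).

9

11·9 = 99 = 7·14 + 1, so 11⁻¹ ≡ 9 (mod 14).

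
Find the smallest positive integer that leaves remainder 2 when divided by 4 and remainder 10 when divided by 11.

10

x ≡ 2 (mod 4) gives x ∈ {2, 6, 10}.
The first of these with x mod 11 = 10 is 10.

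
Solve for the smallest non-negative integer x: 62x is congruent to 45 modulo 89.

The inverse of 62 mod 89 is 56 (since 62·56 = 3472 ≡ 1).
Multiplying both sides by 56: x ≡ 56·45 = 2520 ≡ 28 (mod 89).

28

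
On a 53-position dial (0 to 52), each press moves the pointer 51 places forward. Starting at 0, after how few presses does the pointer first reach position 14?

46

The inverse of 51 mod 53 is 26 (since 51·26 = 1326 ≡ 1).
So x ≡ 26·14 = 364 ≡ 46 (mod 53).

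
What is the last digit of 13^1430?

Powers of 3 mod 10 repeat with period 4: 3, 9, 7, 1.
1430 mod 4 = 2, so the last digit matches 3^2 = 9.

9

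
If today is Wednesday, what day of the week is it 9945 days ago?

9945 mod 7 = 5 (since 1420·7 = 9940).
Wednesday − 5 days → Friday.

Friday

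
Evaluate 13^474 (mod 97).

By repeated squaring mod 97: 13^1≡13, 13^2≡72, 13^4≡43, 13^8≡6, 13^16≡36, 13^32≡35, 13^64≡61, 13^128≡35, 13^256≡61.
474 = 2 + 8 + 16 + 64 + 128 + 256, so 13^474 ≡ 72·6·36·61·35·61 ≡ 12 (mod 97).

12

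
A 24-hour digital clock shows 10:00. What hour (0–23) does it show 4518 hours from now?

4518 − 188·24 = 6, so 4518 ≡ 6 (mod 24).
(10 + 6) mod 24 = 16.

16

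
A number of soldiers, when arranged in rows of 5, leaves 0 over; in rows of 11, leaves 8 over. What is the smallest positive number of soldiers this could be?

x ≡ 0 (mod 5) gives x ∈ {0, 5, 10, 15, 20, 25, 30}.
The first of these with x mod 11 = 8 is 30.

30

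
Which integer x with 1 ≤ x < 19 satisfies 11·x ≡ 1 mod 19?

11·7 = 77 = 4·19 + 1, so 11⁻¹ ≡ 7 (mod 19).

7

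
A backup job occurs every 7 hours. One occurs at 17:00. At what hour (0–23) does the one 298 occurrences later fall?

298·7 = 2086.
2086 = 86·24 + 22, so 2086 mod 24 = 22.
(17 + 22) mod 24 = 15.

15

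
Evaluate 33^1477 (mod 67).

Square-and-reduce mod 67: 33^1≡33, 33^2≡17, 33^4≡21, 33^8≡39, 33^16≡47, 33^32≡65, 33^64≡4, 33^128≡16, 33^256≡55, 33^512≡10, 33^1024≡33.
1477 = 1 + 4 + 64 + 128 + 256 + 1024, so 33^1477 ≡ 33·21·4·16·55·33 ≡ 55 (mod 67).

55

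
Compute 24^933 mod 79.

Square-and-reduce mod 79: 24^1≡24, 24^2≡23, 24^4≡55, 24^8≡23, 24^16≡55, 24^32≡23, 24^64≡55, 24^128≡23, 24^256≡55, 24^512≡23.
Since 933 = 1 + 4 + 32 + 128 + 256 + 512 in binary, 24^933 ≡ 24·55·23·23·55·23 ≡ 78 (mod 79).

78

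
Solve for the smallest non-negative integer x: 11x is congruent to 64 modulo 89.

22

The inverse of 11 mod 89 is 81 (since 11·81 = 891 ≡ 1).
So x ≡ 81·64 = 5184 ≡ 22 (mod 89).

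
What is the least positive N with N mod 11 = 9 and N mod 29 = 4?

x ≡ 9 (mod 11) gives x ∈ {9, 20, 31, 42, 53, 64, 75, 86, …}.
The first of these with x mod 29 = 4 is 207.

207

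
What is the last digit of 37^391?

Last digits of 7^n: 7, 9, 3, 1 (period 4).
391 mod 4 = 3, so the last digit matches 7^3 = 3.

3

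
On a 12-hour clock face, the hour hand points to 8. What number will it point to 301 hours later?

9

301 − 25·12 = 1, so 301 ≡ 1 (mod 12).
8 + 1 → 9 on a 12-hour dial.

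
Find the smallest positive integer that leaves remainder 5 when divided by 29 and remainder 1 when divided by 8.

121

x ≡ 1 (mod 8) gives x ∈ {1, 9, 17, 25, 33, 41, 49, 57, …}.
The first of these with x mod 29 = 5 is 121.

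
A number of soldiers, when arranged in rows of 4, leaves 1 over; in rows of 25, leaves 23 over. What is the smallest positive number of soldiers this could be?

73

Since 25·1 ≡ 1 (mod 4), take x = 23 + 25·((1−23)·1 mod 4) = 23 + 25·2 = 73.
Check: 73 mod 4 = 1, 73 mod 25 = 23.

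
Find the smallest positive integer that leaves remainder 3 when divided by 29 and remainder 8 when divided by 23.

x ≡ 8 (mod 23) gives x ∈ {8, 31, 54, 77, 100, 123, 146, 169, …}.
The first of these with x mod 29 = 3 is 583.

583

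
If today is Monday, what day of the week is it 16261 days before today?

Monday

16261 mod 7 = 0 (since 2323·7 = 16261).
Monday − 0 days → Monday.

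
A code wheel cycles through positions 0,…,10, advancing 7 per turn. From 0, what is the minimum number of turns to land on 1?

8

The inverse of 7 mod 11 is 8 (since 7·8 = 56 ≡ 1).
So x ≡ 8·1 = 8 ≡ 8 (mod 11).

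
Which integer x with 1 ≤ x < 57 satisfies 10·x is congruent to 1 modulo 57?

10·40 = 400 = 7·57 + 1, so 10⁻¹ ≡ 40 (mod 57).

40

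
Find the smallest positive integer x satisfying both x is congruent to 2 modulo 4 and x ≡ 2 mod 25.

2

x ≡ 2 (mod 4) gives x ∈ {2}.
The first of these with x mod 25 = 2 is 2.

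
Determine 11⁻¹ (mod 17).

17 = 1·11 + 6
11 = 1·6 + 5
6 = 1·5 + 1
5 = 5·1 + 0
Back-substituting gives 11·14 ≡ 1 (mod 17).

14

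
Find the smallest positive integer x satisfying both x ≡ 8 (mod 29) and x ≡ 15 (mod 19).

Since 19·26 ≡ 1 (mod 29), take x = 15 + 19·((8−15)·26 mod 29) = 15 + 19·21 = 414.
Check: 414 mod 29 = 8, 414 mod 19 = 15.

414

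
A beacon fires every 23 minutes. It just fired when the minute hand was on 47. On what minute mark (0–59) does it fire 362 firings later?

362·23 = 8326.
Dividing 8326 by 60 gives quotient 138 and remainder 46.
(47 + 46) mod 60 = 33.

33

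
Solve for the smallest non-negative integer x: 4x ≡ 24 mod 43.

6

The inverse of 4 mod 43 is 11 (since 4·11 = 44 ≡ 1).
Multiplying both sides by 11: x ≡ 11·24 = 264 ≡ 6 (mod 43).
Check: 4·6 = 24 = 0·43 + 24.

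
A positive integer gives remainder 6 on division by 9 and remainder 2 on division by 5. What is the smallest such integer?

x ≡ 2 (mod 5) gives x ∈ {2, 7, 12, 17, 22, 27, 32, 37, …}.
The first of these with x mod 9 = 6 is 42.

42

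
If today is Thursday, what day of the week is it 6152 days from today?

Wednesday

Dividing 6152 by 7 gives quotient 878 and remainder 6.
Thursday + 6 days → Wednesday.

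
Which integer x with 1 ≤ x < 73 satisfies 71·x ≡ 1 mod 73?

36

71·36 = 2556 = 35·73 + 1, so 71⁻¹ ≡ 36 (mod 73).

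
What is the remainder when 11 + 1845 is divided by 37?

6

1845 − 49·37 = 32, so 1845 ≡ 32 (mod 37).
(11 + 32) mod 37 = 6.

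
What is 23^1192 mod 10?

1

Powers of 3 mod 10 repeat with period 4: 3, 9, 7, 1.
1192 leaves remainder 0 on division by 4, so 23^1192 ends in 1.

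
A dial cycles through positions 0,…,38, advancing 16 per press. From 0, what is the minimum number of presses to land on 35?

16⁻¹ ≡ 22 (mod 39) because 16·22 = 352 = 9·39 + 1.
So x ≡ 22·35 = 770 ≡ 29 (mod 39).
Check: 16·29 = 464 = 11·39 + 35.

29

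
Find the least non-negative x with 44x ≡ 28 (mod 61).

44⁻¹ ≡ 43 (mod 61) because 44·43 = 1892 = 31·61 + 1.
Multiplying both sides by 43: x ≡ 43·28 = 1204 ≡ 45 (mod 61).

45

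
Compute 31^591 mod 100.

31

Square-and-reduce mod 100: 31^1≡31, 31^2≡61, 31^4≡21, 31^8≡41, 31^16≡81, 31^32≡61, 31^64≡21, 31^128≡41, 31^256≡81, 31^512≡61.
Since 591 = 1 + 2 + 4 + 8 + 64 + 512 in binary, 31^591 ≡ 31·61·21·41·21·61 ≡ 31 (mod 100).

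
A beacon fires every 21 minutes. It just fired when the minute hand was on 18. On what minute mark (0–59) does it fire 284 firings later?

42

284·21 = 5964.
5964 = 99·60 + 24, so 5964 mod 60 = 24.
(18 + 24) mod 60 = 42.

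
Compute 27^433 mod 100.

Successive squares of 27 mod 100: 27^1≡27, 27^2≡29, 27^4≡41, 27^8≡81, 27^16≡61, 27^32≡21, 27^64≡41, 27^128≡81, 27^256≡61.
433 = 1 + 16 + 32 + 128 + 256, so 27^433 ≡ 27·61·21·81·61 ≡ 67 (mod 100).

67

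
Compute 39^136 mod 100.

Successive squares of 39 mod 100: 39^1≡39, 39^2≡21, 39^4≡41, 39^8≡81, 39^16≡61, 39^32≡21, 39^64≡41, 39^128≡81.
136 = 8 + 128, so 39^136 ≡ 81·81 ≡ 61 (mod 100).

61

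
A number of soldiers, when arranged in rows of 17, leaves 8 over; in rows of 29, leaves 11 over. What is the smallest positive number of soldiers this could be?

Since 29·10 ≡ 1 (mod 17), take x = 11 + 29·((8−11)·10 mod 17) = 11 + 29·4 = 127.
Check: 127 mod 17 = 8, 127 mod 29 = 11.

127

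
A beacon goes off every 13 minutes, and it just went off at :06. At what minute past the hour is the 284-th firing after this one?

38

284·13 = 3692.
3692 = 61·60 + 32, so 3692 mod 60 = 32.
(6 + 32) mod 60 = 38.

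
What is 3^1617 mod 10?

The units digit of 3^n cycles with period 4: 3, 9, 7, 1, …
1617 leaves remainder 1 on division by 4, so 3^1617 ends in 3.

3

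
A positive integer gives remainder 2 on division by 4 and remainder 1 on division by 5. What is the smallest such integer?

6

Since 5·1 ≡ 1 (mod 4), take x = 1 + 5·((2−1)·1 mod 4) = 1 + 5·1 = 6.
Check: 6 mod 4 = 2, 6 mod 5 = 1.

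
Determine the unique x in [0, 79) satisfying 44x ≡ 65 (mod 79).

32

44⁻¹ ≡ 9 (mod 79) because 44·9 = 396 = 5·79 + 1.
Multiplying both sides by 9: x ≡ 9·65 = 585 ≡ 32 (mod 79).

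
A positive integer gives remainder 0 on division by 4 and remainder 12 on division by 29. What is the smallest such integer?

12

Since 29·1 ≡ 1 (mod 4), take x = 12 + 29·((0−12)·1 mod 4) = 12 + 29·0 = 12.
Check: 12 mod 4 = 0, 12 mod 29 = 12.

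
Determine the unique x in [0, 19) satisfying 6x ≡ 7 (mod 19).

The inverse of 6 mod 19 is 16 (since 6·16 = 96 ≡ 1).
Multiplying both sides by 16: x ≡ 16·7 = 112 ≡ 17 (mod 19).
Check: 6·17 = 102 = 5·19 + 7.

17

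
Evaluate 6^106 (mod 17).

15

By repeated squaring mod 17: 6^1≡6, 6^2≡2, 6^4≡4, 6^8≡16, 6^16≡1, 6^32≡1, 6^64≡1.
106 = 2 + 8 + 32 + 64, so 6^106 ≡ 2·16·1·1 ≡ 15 (mod 17).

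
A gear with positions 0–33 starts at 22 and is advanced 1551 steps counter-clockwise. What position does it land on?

1

1551 = 45·34 + 21, so 1551 mod 34 = 21.
(22 − 21) mod 34 = 1.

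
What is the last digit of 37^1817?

The units digit of 37^n cycles with period 4: 7, 9, 3, 1, …
1817 mod 4 = 1, so the last digit matches 7^1 = 7.

7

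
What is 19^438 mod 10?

Powers of 9 mod 10 repeat with period 2: 9, 1.
438 leaves remainder 0 on division by 2, so 19^438 ends in 1.

1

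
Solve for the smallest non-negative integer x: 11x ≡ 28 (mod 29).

11⁻¹ ≡ 8 (mod 29) because 11·8 = 88 = 3·29 + 1.
Multiplying both sides by 8: x ≡ 8·28 = 224 ≡ 21 (mod 29).
Check: 11·21 = 231 = 7·29 + 28.

21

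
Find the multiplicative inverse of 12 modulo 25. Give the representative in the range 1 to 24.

12·23 = 276 = 11·25 + 1, so 12⁻¹ ≡ 23 (mod 25).

23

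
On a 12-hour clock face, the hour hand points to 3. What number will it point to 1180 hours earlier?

1180 − 98·12 = 4, so 1180 ≡ 4 (mod 12).
3 − 4 → 11 on a 12-hour dial.

11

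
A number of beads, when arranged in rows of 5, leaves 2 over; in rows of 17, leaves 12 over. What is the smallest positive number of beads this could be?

Since 17·3 ≡ 1 (mod 5), take x = 12 + 17·((2−12)·3 mod 5) = 12 + 17·0 = 12.
Check: 12 mod 5 = 2, 12 mod 17 = 12.

12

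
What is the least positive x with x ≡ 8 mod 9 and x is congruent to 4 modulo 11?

x ≡ 8 (mod 9) gives x ∈ {8, 17, 26}.
The first of these with x mod 11 = 4 is 26.

26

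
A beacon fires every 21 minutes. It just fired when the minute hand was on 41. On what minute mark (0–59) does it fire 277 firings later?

277·21 = 5817.
Dividing 5817 by 60 gives quotient 96 and remainder 57.
(41 + 57) mod 60 = 38.

38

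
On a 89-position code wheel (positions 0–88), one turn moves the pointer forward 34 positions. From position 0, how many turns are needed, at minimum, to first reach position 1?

34·55 = 1870 = 21·89 + 1, so 34⁻¹ ≡ 55 (mod 89).

55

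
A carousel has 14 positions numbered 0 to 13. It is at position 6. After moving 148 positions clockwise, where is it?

0

148 − 10·14 = 8, so 148 ≡ 8 (mod 14).
(6 + 8) mod 14 = 0.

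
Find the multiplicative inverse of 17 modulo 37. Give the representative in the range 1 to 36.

37 = 2·17 + 3
17 = 5·3 + 2
3 = 1·2 + 1
2 = 2·1 + 0
Back-substituting gives 17·24 ≡ 1 (mod 37).

24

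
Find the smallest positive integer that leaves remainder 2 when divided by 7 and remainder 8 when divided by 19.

Since 19·3 ≡ 1 (mod 7), take x = 8 + 19·((2−8)·3 mod 7) = 8 + 19·3 = 65.
Check: 65 mod 7 = 2, 65 mod 19 = 8.

65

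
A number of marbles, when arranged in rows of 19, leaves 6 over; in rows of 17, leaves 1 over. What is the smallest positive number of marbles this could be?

x ≡ 1 (mod 17) gives x ∈ {1, 18, 35, 52, 69, 86, 103, 120}.
The first of these with x mod 19 = 6 is 120.

120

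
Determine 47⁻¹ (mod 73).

14

47·14 = 658 = 9·73 + 1, so 47⁻¹ ≡ 14 (mod 73).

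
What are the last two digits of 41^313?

By repeated squaring mod 100: 41^1≡41, 41^2≡81, 41^4≡61, 41^8≡21, 41^16≡41, 41^32≡81, 41^64≡61, 41^128≡21, 41^256≡41.
Since 313 = 1 + 8 + 16 + 32 + 256 in binary, 41^313 ≡ 41·21·41·81·41 ≡ 21 (mod 100).

21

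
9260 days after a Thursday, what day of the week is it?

9260 mod 7 = 6 (since 1322·7 = 9254).
Thursday + 6 days → Wednesday.

Wednesday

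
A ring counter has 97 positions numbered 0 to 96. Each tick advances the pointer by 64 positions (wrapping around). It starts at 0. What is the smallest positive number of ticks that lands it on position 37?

The inverse of 64 mod 97 is 47 (since 64·47 = 3008 ≡ 1).
So x ≡ 47·37 = 1739 ≡ 90 (mod 97).

90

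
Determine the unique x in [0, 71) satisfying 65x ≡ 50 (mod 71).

39

65⁻¹ ≡ 59 (mod 71) because 65·59 = 3835 = 54·71 + 1.
Multiplying both sides by 59: x ≡ 59·50 = 2950 ≡ 39 (mod 71).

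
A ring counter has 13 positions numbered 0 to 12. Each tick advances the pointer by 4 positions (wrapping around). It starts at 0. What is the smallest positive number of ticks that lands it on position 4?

4⁻¹ ≡ 10 (mod 13) because 4·10 = 40 = 3·13 + 1.
So x ≡ 10·4 = 40 ≡ 1 (mod 13).
Check: 4·1 = 4 = 0·13 + 4.

1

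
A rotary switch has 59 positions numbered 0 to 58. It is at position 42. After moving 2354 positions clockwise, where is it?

36

2354 mod 59 = 53 (since 39·59 = 2301).
(42 + 53) mod 59 = 36.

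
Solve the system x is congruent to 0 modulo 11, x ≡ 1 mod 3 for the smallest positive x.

x ≡ 1 (mod 3) gives x ∈ {1, 4, 7, 10, 13, 16, 19, 22}.
The first of these with x mod 11 = 0 is 22.

22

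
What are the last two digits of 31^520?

01

By repeated squaring mod 100: 31^1≡31, 31^2≡61, 31^4≡21, 31^8≡41, 31^16≡81, 31^32≡61, 31^64≡21, 31^128≡41, 31^256≡81, 31^512≡61.
Since 520 = 8 + 512 in binary, 31^520 ≡ 41·61 ≡ 1 (mod 100).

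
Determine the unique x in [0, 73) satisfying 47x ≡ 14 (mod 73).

50

The inverse of 47 mod 73 is 14 (since 47·14 = 658 ≡ 1).
Multiplying both sides by 14: x ≡ 14·14 = 196 ≡ 50 (mod 73).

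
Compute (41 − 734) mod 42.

21

734 mod 42 = 20 (since 17·42 = 714).
(41 − 20) mod 42 = 21.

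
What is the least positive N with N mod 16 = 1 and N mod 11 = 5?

49

x ≡ 5 (mod 11) gives x ∈ {5, 16, 27, 38, 49}.
The first of these with x mod 16 = 1 is 49.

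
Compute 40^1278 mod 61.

60

By repeated squaring mod 61: 40^1≡40, 40^2≡14, 40^4≡13, 40^8≡47, 40^16≡13, 40^32≡47, 40^64≡13, 40^128≡47, 40^256≡13, 40^512≡47, 40^1024≡13.
Since 1278 = 2 + 4 + 8 + 16 + 32 + 64 + 128 + 1024 in binary, 40^1278 ≡ 14·13·47·13·47·13·47·13 ≡ 60 (mod 61).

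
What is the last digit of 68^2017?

Last digits of 8^n: 8, 4, 2, 6 (period 4).
2017 mod 4 = 1, so the last digit matches 8^1 = 8.

8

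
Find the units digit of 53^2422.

9

Last digits of 3^n: 3, 9, 7, 1 (period 4).
2422 leaves remainder 2 on division by 4, so 53^2422 ends in 9.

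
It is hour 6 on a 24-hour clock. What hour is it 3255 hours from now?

Dividing 3255 by 24 gives quotient 135 and remainder 15.
(6 + 15) mod 24 = 21.

21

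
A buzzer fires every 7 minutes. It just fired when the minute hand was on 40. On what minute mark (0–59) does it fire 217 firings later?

217·7 = 1519.
1519 mod 60 = 19 (since 25·60 = 1500).
(40 + 19) mod 60 = 59.

59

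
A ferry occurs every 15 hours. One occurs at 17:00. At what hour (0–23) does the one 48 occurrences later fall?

17

48·15 = 720.
720 − 30·24 = 0, so 720 ≡ 0 (mod 24).
(17 + 0) mod 24 = 17.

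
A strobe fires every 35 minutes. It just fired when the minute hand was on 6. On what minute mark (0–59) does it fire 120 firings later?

6

120·35 = 4200.
Dividing 4200 by 60 gives quotient 70 and remainder 0.
(6 + 0) mod 60 = 6.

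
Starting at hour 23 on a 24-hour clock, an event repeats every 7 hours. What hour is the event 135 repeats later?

8

135·7 = 945.
Dividing 945 by 24 gives quotient 39 and remainder 9.
(23 + 9) mod 24 = 8.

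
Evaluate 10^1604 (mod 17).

4

Successive squares of 10 mod 17: 10^1≡10, 10^2≡15, 10^4≡4, 10^8≡16, 10^16≡1, 10^32≡1, 10^64≡1, 10^128≡1, 10^256≡1, 10^512≡1, 10^1024≡1.
Since 1604 = 4 + 64 + 512 + 1024 in binary, 10^1604 ≡ 4·1·1·1 ≡ 4 (mod 17).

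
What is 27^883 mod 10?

Powers of 7 mod 10 repeat with period 4: 7, 9, 3, 1.
883 mod 4 = 3, so the last digit matches 7^3 = 3.

3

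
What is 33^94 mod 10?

Powers of 3 mod 10 repeat with period 4: 3, 9, 7, 1.
94 mod 4 = 2, so the last digit matches 3^2 = 9.

9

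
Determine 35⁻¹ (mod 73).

73 = 2·35 + 3
35 = 11·3 + 2
3 = 1·2 + 1
2 = 2·1 + 0
Back-substituting gives 35·48 ≡ 1 (mod 73).

48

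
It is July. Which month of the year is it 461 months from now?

December

461 = 38·12 + 5, so 461 mod 12 = 5.
July + 5 months → December.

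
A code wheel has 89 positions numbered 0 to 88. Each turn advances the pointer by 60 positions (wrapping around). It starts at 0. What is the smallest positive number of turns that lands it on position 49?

60⁻¹ ≡ 46 (mod 89) because 60·46 = 2760 = 31·89 + 1.
Multiplying both sides by 46: x ≡ 46·49 = 2254 ≡ 29 (mod 89).

29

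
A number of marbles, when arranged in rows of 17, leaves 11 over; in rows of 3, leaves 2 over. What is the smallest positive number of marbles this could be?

11

Since 3·6 ≡ 1 (mod 17), take x = 2 + 3·((11−2)·6 mod 17) = 2 + 3·3 = 11.
Check: 11 mod 17 = 11, 11 mod 3 = 2.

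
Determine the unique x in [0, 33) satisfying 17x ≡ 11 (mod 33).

22

17⁻¹ ≡ 2 (mod 33) because 17·2 = 34 = 1·33 + 1.
Multiplying both sides by 2: x ≡ 2·11 = 22 ≡ 22 (mod 33).
Check: 17·22 = 374 = 11·33 + 11.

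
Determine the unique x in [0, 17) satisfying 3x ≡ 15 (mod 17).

The inverse of 3 mod 17 is 6 (since 3·6 = 18 ≡ 1).
Multiplying both sides by 6: x ≡ 6·15 = 90 ≡ 5 (mod 17).

5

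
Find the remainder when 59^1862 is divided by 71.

Square-and-reduce mod 71: 59^1≡59, 59^2≡2, 59^4≡4, 59^8≡16, 59^16≡43, 59^32≡3, 59^64≡9, 59^128≡10, 59^256≡29, 59^512≡60, 59^1024≡50.
Since 1862 = 2 + 4 + 64 + 256 + 512 + 1024 in binary, 59^1862 ≡ 2·4·9·29·60·50 ≡ 25 (mod 71).

25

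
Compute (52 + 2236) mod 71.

2236 mod 71 = 35 (since 31·71 = 2201).
(52 + 35) mod 71 = 16.

16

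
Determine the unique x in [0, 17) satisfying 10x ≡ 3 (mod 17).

2

The inverse of 10 mod 17 is 12 (since 10·12 = 120 ≡ 1).
Multiplying both sides by 12: x ≡ 12·3 = 36 ≡ 2 (mod 17).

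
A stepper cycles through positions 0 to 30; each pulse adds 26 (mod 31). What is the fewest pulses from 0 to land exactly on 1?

26·6 = 156 = 5·31 + 1, so 26⁻¹ ≡ 6 (mod 31).

6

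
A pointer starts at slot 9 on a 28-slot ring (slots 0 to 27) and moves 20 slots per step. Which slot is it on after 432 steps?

432·20 = 8640.
8640 = 308·28 + 16, so 8640 mod 28 = 16.
(9 + 16) mod 28 = 25.

25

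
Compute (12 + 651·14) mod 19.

6

651·14 = 9114.
Dividing 9114 by 19 gives quotient 479 and remainder 13.
(12 + 13) mod 19 = 6.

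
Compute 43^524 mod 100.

Successive squares of 43 mod 100: 43^1≡43, 43^2≡49, 43^4≡1, 43^8≡1, 43^16≡1, 43^32≡1, 43^64≡1, 43^128≡1, 43^256≡1, 43^512≡1.
Since 524 = 4 + 8 + 512 in binary, 43^524 ≡ 1·1·1 ≡ 1 (mod 100).

1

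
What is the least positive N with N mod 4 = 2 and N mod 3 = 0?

x ≡ 0 (mod 3) gives x ∈ {0, 3, 6}.
The first of these with x mod 4 = 2 is 6.

6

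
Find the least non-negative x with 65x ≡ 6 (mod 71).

70

65⁻¹ ≡ 59 (mod 71) because 65·59 = 3835 = 54·71 + 1.
Multiplying both sides by 59: x ≡ 59·6 = 354 ≡ 70 (mod 71).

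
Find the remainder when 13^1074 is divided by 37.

27

By repeated squaring mod 37: 13^1≡13, 13^2≡21, 13^4≡34, 13^8≡9, 13^16≡7, 13^32≡12, 13^64≡33, 13^128≡16, 13^256≡34, 13^512≡9, 13^1024≡7.
1074 = 2 + 16 + 32 + 1024, so 13^1074 ≡ 21·7·12·7 ≡ 27 (mod 37).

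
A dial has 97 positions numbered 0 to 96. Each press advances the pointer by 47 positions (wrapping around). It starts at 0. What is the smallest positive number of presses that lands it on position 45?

67

The inverse of 47 mod 97 is 64 (since 47·64 = 3008 ≡ 1).
Multiplying both sides by 64: x ≡ 64·45 = 2880 ≡ 67 (mod 97).
Check: 47·67 = 3149 = 32·97 + 45.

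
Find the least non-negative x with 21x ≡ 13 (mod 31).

21⁻¹ ≡ 3 (mod 31) because 21·3 = 63 = 2·31 + 1.
So x ≡ 3·13 = 39 ≡ 8 (mod 31).
Check: 21·8 = 168 = 5·31 + 13.

8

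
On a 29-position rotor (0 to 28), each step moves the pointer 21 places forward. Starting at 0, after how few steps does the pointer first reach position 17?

The inverse of 21 mod 29 is 18 (since 21·18 = 378 ≡ 1).
Multiplying both sides by 18: x ≡ 18·17 = 306 ≡ 16 (mod 29).

16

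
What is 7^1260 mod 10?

The units digit of 7^n cycles with period 4: 7, 9, 3, 1, …
1260 mod 4 = 0, so the last digit matches 7^4 = 1.

1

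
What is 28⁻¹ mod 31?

28·10 = 280 = 9·31 + 1, so 28⁻¹ ≡ 10 (mod 31).

10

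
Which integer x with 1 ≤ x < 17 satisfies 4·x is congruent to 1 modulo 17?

13

4·13 = 52 = 3·17 + 1, so 4⁻¹ ≡ 13 (mod 17).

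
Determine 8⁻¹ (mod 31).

8·4 = 32 = 1·31 + 1, so 8⁻¹ ≡ 4 (mod 31).

4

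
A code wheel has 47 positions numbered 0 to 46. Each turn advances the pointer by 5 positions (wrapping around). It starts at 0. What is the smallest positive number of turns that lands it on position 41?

27

5⁻¹ ≡ 19 (mod 47) because 5·19 = 95 = 2·47 + 1.
So x ≡ 19·41 = 779 ≡ 27 (mod 47).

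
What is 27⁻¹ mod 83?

40

83 = 3·27 + 2
27 = 13·2 + 1
2 = 2·1 + 0
Back-substituting gives 27·40 ≡ 1 (mod 83).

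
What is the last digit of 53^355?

Last digits of 3^n: 3, 9, 7, 1 (period 4).
355 leaves remainder 3 on division by 4, so 53^355 ends in 7.

7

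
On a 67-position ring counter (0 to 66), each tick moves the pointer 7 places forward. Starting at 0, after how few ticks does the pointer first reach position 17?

12

7⁻¹ ≡ 48 (mod 67) because 7·48 = 336 = 5·67 + 1.
Multiplying both sides by 48: x ≡ 48·17 = 816 ≡ 12 (mod 67).
Check: 7·12 = 84 = 1·67 + 17.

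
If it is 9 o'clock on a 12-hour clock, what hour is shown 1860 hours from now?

1860 mod 12 = 0 (since 155·12 = 1860).
9 + 0 → 9 on a 12-hour dial.

9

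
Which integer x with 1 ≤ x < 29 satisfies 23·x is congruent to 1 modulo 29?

29 = 1·23 + 6
23 = 3·6 + 5
6 = 1·5 + 1
5 = 5·1 + 0
Back-substituting gives 23·24 ≡ 1 (mod 29).

24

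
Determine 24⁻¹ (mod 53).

42

24·42 = 1008 = 19·53 + 1, so 24⁻¹ ≡ 42 (mod 53).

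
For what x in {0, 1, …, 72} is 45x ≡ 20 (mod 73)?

The inverse of 45 mod 73 is 13 (since 45·13 = 585 ≡ 1).
So x ≡ 13·20 = 260 ≡ 41 (mod 73).

41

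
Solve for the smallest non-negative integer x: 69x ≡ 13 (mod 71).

29

The inverse of 69 mod 71 is 35 (since 69·35 = 2415 ≡ 1).
Multiplying both sides by 35: x ≡ 35·13 = 455 ≡ 29 (mod 71).
Check: 69·29 = 2001 = 28·71 + 13.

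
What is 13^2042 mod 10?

Last digits of 3^n: 3, 9, 7, 1 (period 4).
2042 mod 4 = 2, so the last digit matches 3^2 = 9.

9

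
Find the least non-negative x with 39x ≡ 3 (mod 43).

10

39⁻¹ ≡ 32 (mod 43) because 39·32 = 1248 = 29·43 + 1.
So x ≡ 32·3 = 96 ≡ 10 (mod 43).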